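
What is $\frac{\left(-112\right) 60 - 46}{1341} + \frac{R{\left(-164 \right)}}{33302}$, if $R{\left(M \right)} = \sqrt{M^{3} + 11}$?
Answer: $- \frac{6766}{1341} + \frac{i \sqrt{4410933}}{33302} \approx -5.0455 + 0.063066 i$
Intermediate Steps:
$R{\left(M \right)} = \sqrt{11 + M^{3}}$
$\frac{\left(-112\right) 60 - 46}{1341} + \frac{R{\left(-164 \right)}}{33302} = \frac{\left(-112\right) 60 - 46}{1341} + \frac{\sqrt{11 + \left(-164\right)^{3}}}{33302} = \left(-6720 - 46\right) \frac{1}{1341} + \sqrt{11 - 4410944} \cdot \frac{1}{33302} = \left(-6766\right) \frac{1}{1341} + \sqrt{-4410933} \cdot \frac{1}{33302} = - \frac{6766}{1341} + i \sqrt{4410933} \cdot \frac{1}{33302} = - \frac{6766}{1341} + \frac{i \sqrt{4410933}}{33302}$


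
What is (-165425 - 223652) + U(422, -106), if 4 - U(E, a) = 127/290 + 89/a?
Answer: -2990022918/7685 ≈ -3.8907e+5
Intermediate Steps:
U(E, a) = 1033/290 - 89/a (U(E, a) = 4 - (127/290 + 89/a) = 4 + (-127/290 - 89/a) = 1033/290 - 89/a)
(-165425 - 223652) + U(422, -106) = (-165425 - 223652) + (1033/290 - 89/(-106)) = -389077 + (1033/290 - 89*(-1/106)) = -389077 + (1033/290 + 89/106) = -389077 + 33827/7685 = -2990022918/7685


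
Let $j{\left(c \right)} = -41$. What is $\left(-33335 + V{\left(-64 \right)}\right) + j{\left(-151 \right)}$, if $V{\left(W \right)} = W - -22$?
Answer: $-33418$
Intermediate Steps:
$V{\left(W \right)} = 22 + W$ ($V{\left(W \right)} = W + 22 = 22 + W$)
$\left(-33335 + V{\left(-64 \right)}\right) + j{\left(-151 \right)} = \left(-33335 + \left(22 - 64\right)\right) - 41 = \left(-33335 - 42\right) - 41 = -33377 - 41 = -33418$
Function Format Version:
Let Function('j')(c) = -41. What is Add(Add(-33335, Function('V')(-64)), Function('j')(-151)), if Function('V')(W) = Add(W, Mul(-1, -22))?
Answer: -33418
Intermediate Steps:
Function('V')(W) = Add(22, W) (Function('V')(W) = Add(W, 22) = Add(22, W))
Add(Add(-33335, Function('V')(-64)), Function('j')(-151)) = Add(Add(-33335, Add(22, -64)), -41) = Add(Add(-33335, -42), -41) = Add(-33377, -41) = -33418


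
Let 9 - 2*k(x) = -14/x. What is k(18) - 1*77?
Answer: -649/9 ≈ -72.111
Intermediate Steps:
k(x) = 9/2 + 7/x (k(x) = 9/2 - (-7)/x = 9/2 + 7/x)
k(18) - 1*77 = (9/2 + 7/18) - 1*77 = (9/2 + 7*(1/18)) - 77 = (9/2 + 7/18) - 77 = 44/9 - 77 = -649/9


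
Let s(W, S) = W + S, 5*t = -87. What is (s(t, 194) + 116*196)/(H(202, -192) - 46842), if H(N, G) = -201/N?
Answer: -1361278/2783025 ≈ -0.48914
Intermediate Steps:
t = -87/5 (t = (⅕)*(-87) = -87/5 ≈ -17.400)
s(W, S) = S + W
(s(t, 194) + 116*196)/(H(202, -192) - 46842) = ((194 - 87/5) + 116*196)/(-201/202 - 46842) = (883/5 + 22736)/(-201*1/202 - 46842) = 114563/(5*(-201/202 - 46842)) = 114563/(5*(-9462285/202)) = (114563/5)*(-202/9462285) = -1361278/2783025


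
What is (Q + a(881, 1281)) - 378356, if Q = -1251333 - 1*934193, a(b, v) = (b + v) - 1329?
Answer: -2563049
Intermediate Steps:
a(b, v) = -1329 + b + v
Q = -2185526 (Q = -1251333 - 934193 = -2185526)
(Q + a(881, 1281)) - 378356 = (-2185526 + (-1329 + 881 + 1281)) - 378356 = (-2185526 + 833) - 378356 = -2184693 - 378356 = -2563049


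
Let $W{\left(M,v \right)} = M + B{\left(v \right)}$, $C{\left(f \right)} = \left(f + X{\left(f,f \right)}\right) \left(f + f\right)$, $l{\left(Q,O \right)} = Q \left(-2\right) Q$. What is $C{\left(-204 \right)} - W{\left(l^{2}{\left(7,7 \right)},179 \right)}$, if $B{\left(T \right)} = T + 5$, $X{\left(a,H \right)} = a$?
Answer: $156676$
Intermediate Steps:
$l{\left(Q,O \right)} = - 2 Q^{2}$ ($l{\left(Q,O \right)} = - 2 Q Q = - 2 Q^{2}$)
$B{\left(T \right)} = 5 + T$
$C{\left(f \right)} = 4 f^{2}$ ($C{\left(f \right)} = \left(f + f\right) \left(f + f\right) = 2 f 2 f = 4 f^{2}$)
$W{\left(M,v \right)} = 5 + M + v$ ($W{\left(M,v \right)} = M + \left(5 + v\right) = 5 + M + v$)
$C{\left(-204 \right)} - W{\left(l^{2}{\left(7,7 \right)},179 \right)} = 4 \left(-204\right)^{2} - \left(5 + \left(- 2 \cdot 7^{2}\right)^{2} + 179\right) = 4 \cdot 41616 - \left(5 + \left(\left(-2\right) 49\right)^{2} + 179\right) = 166464 - \left(5 + \left(-98\right)^{2} + 179\right) = 166464 - \left(5 + 9604 + 179\right) = 166464 - 9788 = 156676$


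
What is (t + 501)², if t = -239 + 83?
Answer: 119025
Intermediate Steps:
t = -156
(t + 501)² = (-156 + 501)² = 345² = 119025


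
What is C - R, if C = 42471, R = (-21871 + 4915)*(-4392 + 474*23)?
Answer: 110426031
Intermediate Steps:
R = -110383560 (R = -16956*(-4392 + 10902) = -16956*6510 = -110383560)
C - R = 42471 - 1*(-110383560) = 42471 + 110383560 = 110426031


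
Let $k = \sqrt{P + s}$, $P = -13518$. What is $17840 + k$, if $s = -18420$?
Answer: $17840 + i \sqrt{31938} \approx 17840.0 + 178.71 i$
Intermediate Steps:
$k = i \sqrt{31938}$ ($k = \sqrt{-13518 - 18420} = \sqrt{-31938} = i \sqrt{31938} \approx 178.71 i$)
$17840 + k = 17840 + i \sqrt{31938}$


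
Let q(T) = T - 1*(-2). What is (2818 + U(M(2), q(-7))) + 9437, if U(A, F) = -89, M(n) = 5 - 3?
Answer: 12166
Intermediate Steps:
M(n) = 2
q(T) = 2 + T (q(T) = T + 2 = 2 + T)
(2818 + U(M(2), q(-7))) + 9437 = (2818 - 89) + 9437 = 2729 + 9437 = 12166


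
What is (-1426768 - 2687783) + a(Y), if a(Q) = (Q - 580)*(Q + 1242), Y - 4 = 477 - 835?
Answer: -4943943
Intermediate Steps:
Y = -354 (Y = 4 + (477 - 835) = 4 - 358 = -354)
a(Q) = (-580 + Q)*(1242 + Q)
(-1426768 - 2687783) + a(Y) = (-1426768 - 2687783) + (-720360 + (-354)² + 662*(-354)) = -4114551 + (-720360 + 125316 - 234348) = -4114551 - 829392 = -4943943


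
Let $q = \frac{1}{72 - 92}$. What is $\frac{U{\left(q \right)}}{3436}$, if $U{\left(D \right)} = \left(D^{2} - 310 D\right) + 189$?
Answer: $\frac{81801}{1374400} \approx 0.059518$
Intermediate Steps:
$q = - \frac{1}{20}$ ($q = \frac{1}{72 - 92} = \frac{1}{-20} = - \frac{1}{20} \approx -0.05$)
$U{\left(D \right)} = 189 + D^{2} - 310 D$
$\frac{U{\left(q \right)}}{3436} = \frac{189 + \left(- \frac{1}{20}\right)^{2} - - \frac{31}{2}}{3436} = \left(189 + \frac{1}{400} + \frac{31}{2}\right) \frac{1}{3436} = \frac{81801}{400} \cdot \frac{1}{3436} = \frac{81801}{1374400}$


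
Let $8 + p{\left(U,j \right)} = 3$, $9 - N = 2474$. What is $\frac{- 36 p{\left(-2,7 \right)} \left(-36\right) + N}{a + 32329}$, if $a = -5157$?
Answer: $- \frac{8945}{27172} \approx -0.3292$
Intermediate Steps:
$N = -2465$ ($N = 9 - 2474 = -2465$)
$p{\left(U,j \right)} = -5$ ($p{\left(U,j \right)} = -8 + 3 = -5$)
$\frac{- 36 p{\left(-2,7 \right)} \left(-36\right) + N}{a + 32329} = \frac{\left(-36\right) \left(-5\right) \left(-36\right) - 2465}{-5157 + 32329} = \frac{180 \left(-36\right) - 2465}{27172} = \left(-6480 - 2465\right) \frac{1}{27172} = \left(-8945\right) \frac{1}{27172} = - \frac{8945}{27172}$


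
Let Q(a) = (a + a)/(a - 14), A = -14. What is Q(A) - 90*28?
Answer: -2519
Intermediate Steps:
Q(a) = 2*a/(-14 + a) (Q(a) = (2*a)/(-14 + a) = 2*a/(-14 + a))
Q(A) - 90*28 = 2*(-14)/(-14 - 14) - 90*28 = 2*(-14)/(-28) - 2520 = 2*(-14)*(-1/28) - 2520 = 1 - 2520 = -2519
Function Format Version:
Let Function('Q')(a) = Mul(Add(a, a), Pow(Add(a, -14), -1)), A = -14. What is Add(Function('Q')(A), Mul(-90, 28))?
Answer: -2519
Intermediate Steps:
Function('Q')(a) = Mul(2, a, Pow(Add(-14, a), -1)) (Function('Q')(a) = Mul(Mul(2, a), Pow(Add(-14, a), -1)) = Mul(2, a, Pow(Add(-14, a), -1)))
Add(Function('Q')(A), Mul(-90, 28)) = Add(Mul(2, -14, Pow(Add(-14, -14), -1)), Mul(-90, 28)) = Add(Mul(2, -14, Pow(-28, -1)), -2520) = Add(Mul(2, -14, Rational(-1, 28)), -2520) = Add(1, -2520) = -2519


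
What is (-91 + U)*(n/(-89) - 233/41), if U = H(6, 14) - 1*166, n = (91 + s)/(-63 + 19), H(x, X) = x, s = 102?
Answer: 227033265/160556 ≈ 1414.0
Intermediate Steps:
n = -193/44 (n = (91 + 102)/(-63 + 19) = 193/(-44) = 193*(-1/44) = -193/44 ≈ -4.3864)
U = -160 (U = 6 - 1*166 = 6 - 166 = -160)
(-91 + U)*(n/(-89) - 233/41) = (-91 - 160)*(-193/44/(-89) - 233/41) = -251*(-193/44*(-1/89) - 233*1/41) = -251*(193/3916 - 233/41) = -251*(-904515/160556) = 227033265/160556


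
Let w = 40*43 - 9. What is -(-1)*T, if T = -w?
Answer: -1711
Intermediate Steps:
w = 1711 (w = 1720 - 9 = 1711)
T = -1711 (T = -1*1711 = -1711)
-(-1)*T = -(-1)*(-1711) = -1*1711 = -1711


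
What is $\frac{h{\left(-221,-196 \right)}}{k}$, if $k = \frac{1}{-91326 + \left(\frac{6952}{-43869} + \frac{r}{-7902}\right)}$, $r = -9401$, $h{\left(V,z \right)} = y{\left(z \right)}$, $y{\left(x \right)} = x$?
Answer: $\frac{147737611491974}{8253639} \approx 1.79 \cdot 10^{7}$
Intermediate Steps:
$h{\left(V,z \right)} = z$
$k = - \frac{115550946}{10552686535141}$ ($k = \frac{1}{-91326 + \left(\frac{6952}{-43869} - \frac{9401}{-7902}\right)} = \frac{1}{-91326 + \left(6952 \left(- \frac{1}{43869}\right) - - \frac{9401}{7902}\right)} = \frac{1}{-91326 + \left(- \frac{6952}{43869} + \frac{9401}{7902}\right)} = \frac{1}{-91326 + \frac{119159255}{115550946}} = \frac{1}{- \frac{10552686535141}{115550946}} = - \frac{115550946}{10552686535141} \approx -1.095 \cdot 10^{-5}$)
$\frac{h{\left(-221,-196 \right)}}{k} = - \frac{196}{- \frac{115550946}{10552686535141}} = \left(-196\right) \left(- \frac{10552686535141}{115550946}\right) = \frac{147737611491974}{8253639}$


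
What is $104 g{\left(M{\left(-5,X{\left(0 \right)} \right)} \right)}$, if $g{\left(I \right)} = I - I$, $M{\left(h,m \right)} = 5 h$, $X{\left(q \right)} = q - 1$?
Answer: $0$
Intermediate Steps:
$X{\left(q \right)} = -1 + q$
$g{\left(I \right)} = 0$
$104 g{\left(M{\left(-5,X{\left(0 \right)} \right)} \right)} = 104 \cdot 0 = 0$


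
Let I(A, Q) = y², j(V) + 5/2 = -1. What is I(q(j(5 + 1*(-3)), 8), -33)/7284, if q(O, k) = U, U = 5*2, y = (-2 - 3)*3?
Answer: 75/2428 ≈ 0.030890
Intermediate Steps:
y = -15 (y = -5*3 = -15)
j(V) = -7/2 (j(V) = -5/2 - 1 = -7/2)
U = 10
q(O, k) = 10
I(A, Q) = 225 (I(A, Q) = (-15)² = 225)
I(q(j(5 + 1*(-3)), 8), -33)/7284 = 225/7284 = 225*(1/7284) = 75/2428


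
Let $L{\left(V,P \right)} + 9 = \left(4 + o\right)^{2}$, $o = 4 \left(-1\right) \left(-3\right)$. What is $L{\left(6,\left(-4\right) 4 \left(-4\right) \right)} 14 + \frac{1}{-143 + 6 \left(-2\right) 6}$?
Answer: $\frac{743469}{215} \approx 3458.0$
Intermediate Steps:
$o = 12$ ($o = \left(-4\right) \left(-3\right) = 12$)
$L{\left(V,P \right)} = 247$ ($L{\left(V,P \right)} = -9 + \left(4 + 12\right)^{2} = -9 + 16^{2} = -9 + 256 = 247$)
$L{\left(6,\left(-4\right) 4 \left(-4\right) \right)} 14 + \frac{1}{-143 + 6 \left(-2\right) 6} = 247 \cdot 14 + \frac{1}{-143 + 6 \left(-2\right) 6} = 3458 + \frac{1}{-143 - 72} = 3458 + \frac{1}{-215} = 3458 - \frac{1}{215} = \frac{743469}{215}$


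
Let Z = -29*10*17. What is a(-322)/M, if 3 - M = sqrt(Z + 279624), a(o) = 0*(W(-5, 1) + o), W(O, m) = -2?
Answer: 0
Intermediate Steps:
a(o) = 0 (a(o) = 0*(-2 + o) = 0)
Z = -4930 (Z = -290*17 = -4930)
M = 3 - 7*sqrt(5606) (M = 3 - sqrt(-4930 + 279624) = 3 - sqrt(274694) = 3 - 7*sqrt(5606) ≈ -521.11)
a(-322)/M = 0/(3 - 7*sqrt(5606)) = 0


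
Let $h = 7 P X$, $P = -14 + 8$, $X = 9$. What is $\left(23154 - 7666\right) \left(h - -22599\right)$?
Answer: $344158848$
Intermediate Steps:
$P = -6$
$h = -378$ ($h = 7 \left(-6\right) 9 = \left(-42\right) 9 = -378$)
$\left(23154 - 7666\right) \left(h - -22599\right) = \left(23154 - 7666\right) \left(-378 - -22599\right) = 15488 \left(-378 + 22599\right) = 15488 \cdot 22221 = 344158848$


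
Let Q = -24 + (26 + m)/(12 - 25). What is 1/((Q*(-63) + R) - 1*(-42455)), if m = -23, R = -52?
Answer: 13/571084 ≈ 2.2764e-5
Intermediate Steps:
Q = -315/13 (Q = -24 + (26 - 23)/(12 - 25) = -24 + 3/(-13) = -24 + 3*(-1/13) = -24 - 3/13 = -315/13 ≈ -24.231)
1/((Q*(-63) + R) - 1*(-42455)) = 1/((-315/13*(-63) - 52) - 1*(-42455)) = 1/((19845/13 - 52) + 42455) = 1/(19169/13 + 42455) = 1/(571084/13) = 13/571084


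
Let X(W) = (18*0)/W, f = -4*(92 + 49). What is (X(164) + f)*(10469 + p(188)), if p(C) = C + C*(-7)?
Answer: -5268324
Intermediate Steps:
f = -564 (f = -4*141 = -564)
X(W) = 0 (X(W) = 0/W = 0)
p(C) = -6*C (p(C) = C - 7*C = -6*C)
(X(164) + f)*(10469 + p(188)) = (0 - 564)*(10469 - 6*188) = -564*(10469 - 1128) = -564*9341 = -5268324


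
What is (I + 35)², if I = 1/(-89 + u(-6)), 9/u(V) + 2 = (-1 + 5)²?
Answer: 1873244961/1530169 ≈ 1224.2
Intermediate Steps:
u(V) = 9/14 (u(V) = 9/(-2 + (-1 + 5)²) = 9/(-2 + 4²) = 9/(-2 + 16) = 9/14)
I = -14/1237 (I = 1/(-89 + 9/14) = 1/(-1237/14) = -14/1237 ≈ -0.011318)
(I + 35)² = (-14/1237 + 35)² = (43281/1237)² = 1873244961/1530169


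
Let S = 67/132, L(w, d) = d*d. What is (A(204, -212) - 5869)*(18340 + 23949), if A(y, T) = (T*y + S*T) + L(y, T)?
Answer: -5973744140/33 ≈ -1.8102e+8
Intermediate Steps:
L(w, d) = d**2
S = 67/132 (S = 67*(1/132) = 67/132 ≈ 0.50758)
A(y, T) = T**2 + 67*T/132 + T*y (A(y, T) = (T*y + 67*T/132) + T**2 = (67*T/132 + T*y) + T**2 = T**2 + 67*T/132 + T*y)
(A(204, -212) - 5869)*(18340 + 23949) = ((1/132)*(-212)*(67 + 132*(-212) + 132*204) - 5869)*(18340 + 23949) = ((1/132)*(-212)*(67 - 27984 + 26928) - 5869)*42289 = ((1/132)*(-212)*(-989) - 5869)*42289 = (52417/33 - 5869)*42289 = -141260/33*42289 = -5973744140/33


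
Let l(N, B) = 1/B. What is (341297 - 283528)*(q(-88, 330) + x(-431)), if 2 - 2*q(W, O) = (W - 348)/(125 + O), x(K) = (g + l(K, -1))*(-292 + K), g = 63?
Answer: -1178207824733/455 ≈ -2.5895e+9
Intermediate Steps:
x(K) = -18104 + 62*K (x(K) = (63 + 1/(-1))*(-292 + K) = (63 - 1)*(-292 + K) = 62*(-292 + K) = -18104 + 62*K)
q(W, O) = 1 - (-348 + W)/(2*(125 + O)) (q(W, O) = 1 - (W - 348)/(2*(125 + O)) = 1 - (-348 + W)/(2*(125 + O)))
(341297 - 283528)*(q(-88, 330) + x(-431)) = (341297 - 283528)*((299 + 330 - ½*(-88))/(125 + 330) + (-18104 + 62*(-431))) = 57769*((299 + 330 + 44)/455 + (-18104 - 26722)) = 57769*((1/455)*673 - 44826) = 57769*(673/455 - 44826) = 57769*(-20395157/455) = -1178207824733/455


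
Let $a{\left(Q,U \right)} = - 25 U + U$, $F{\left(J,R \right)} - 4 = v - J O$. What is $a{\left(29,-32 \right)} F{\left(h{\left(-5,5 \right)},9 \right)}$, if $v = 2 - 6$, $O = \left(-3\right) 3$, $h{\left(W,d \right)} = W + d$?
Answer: $0$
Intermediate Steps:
$O = -9$
$v = -4$ ($v = 2 - 6 = -4$)
$F{\left(J,R \right)} = 9 J$ ($F{\left(J,R \right)} = 4 - \left(4 + J \left(-9\right)\right) = 4 - \left(4 - 9 J\right) = 4 + \left(-4 + 9 J\right) = 9 J$)
$a{\left(Q,U \right)} = - 24 U$
$a{\left(29,-32 \right)} F{\left(h{\left(-5,5 \right)},9 \right)} = \left(-24\right) \left(-32\right) 9 \left(-5 + 5\right) = 768 \cdot 9 \cdot 0 = 768 \cdot 0 = 0$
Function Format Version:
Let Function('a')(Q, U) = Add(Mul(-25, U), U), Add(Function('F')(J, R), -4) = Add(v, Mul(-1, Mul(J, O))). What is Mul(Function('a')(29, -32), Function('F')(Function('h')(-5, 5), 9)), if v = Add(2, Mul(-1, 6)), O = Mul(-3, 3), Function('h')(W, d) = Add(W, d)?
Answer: 0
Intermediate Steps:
O = -9
v = -4 (v = Add(2, -6) = -4)
Function('F')(J, R) = Mul(9, J) (Function('F')(J, R) = Add(4, Add(-4, Mul(-1, Mul(J, -9)))) = Add(4, Add(-4, Mul(-1, Mul(-9, J)))) = Add(4, Add(-4, Mul(9, J))) = Mul(9, J))
Function('a')(Q, U) = Mul(-24, U)
Mul(Function('a')(29, -32), Function('F')(Function('h')(-5, 5), 9)) = Mul(Mul(-24, -32), Mul(9, Add(-5, 5))) = Mul(768, Mul(9, 0)) = Mul(768, 0) = 0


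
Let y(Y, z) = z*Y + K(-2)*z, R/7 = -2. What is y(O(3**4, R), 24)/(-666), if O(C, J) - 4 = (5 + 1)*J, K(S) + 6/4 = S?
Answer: 334/111 ≈ 3.0090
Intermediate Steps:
K(S) = -3/2 + S
R = -14 (R = 7*(-2) = -14)
O(C, J) = 4 + 6*J (O(C, J) = 4 + (5 + 1)*J = 4 + 6*J)
y(Y, z) = -7*z/2 + Y*z (y(Y, z) = z*Y + (-3/2 - 2)*z = Y*z - 7*z/2 = -7*z/2 + Y*z)
y(O(3**4, R), 24)/(-666) = ((1/2)*24*(-7 + 2*(4 + 6*(-14))))/(-666) = ((1/2)*24*(-7 + 2*(4 - 84)))*(-1/666) = ((1/2)*24*(-7 + 2*(-80)))*(-1/666) = ((1/2)*24*(-7 - 160))*(-1/666) = ((1/2)*24*(-167))*(-1/666) = -2004*(-1/666) = 334/111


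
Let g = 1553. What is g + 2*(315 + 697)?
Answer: 3577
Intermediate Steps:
g + 2*(315 + 697) = 1553 + 2*(315 + 697) = 1553 + 2*1012 = 1553 + 2024 = 3577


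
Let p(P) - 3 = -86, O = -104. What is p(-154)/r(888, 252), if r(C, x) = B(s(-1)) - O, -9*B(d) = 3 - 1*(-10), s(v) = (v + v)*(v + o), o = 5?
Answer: -747/923 ≈ -0.80932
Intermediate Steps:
s(v) = 2*v*(5 + v) (s(v) = (v + v)*(v + 5) = (2*v)*(5 + v) = 2*v*(5 + v))
B(d) = -13/9 (B(d) = -(3 - 1*(-10))/9 = -(3 + 10)/9 = -⅑*13 = -13/9)
p(P) = -83 (p(P) = 3 - 86 = -83)
r(C, x) = 923/9 (r(C, x) = -13/9 - 1*(-104) = -13/9 + 104 = 923/9)
p(-154)/r(888, 252) = -83/923/9 = -83*9/923 = -747/923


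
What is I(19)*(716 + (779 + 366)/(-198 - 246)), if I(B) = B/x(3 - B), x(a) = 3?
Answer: 6018421/1332 ≈ 4518.3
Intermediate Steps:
I(B) = B/3
I(19)*(716 + (779 + 366)/(-198 - 246)) = ((⅓)*19)*(716 + (779 + 366)/(-198 - 246)) = 19*(716 + 1145/(-444))/3 = 19*(716 + 1145*(-1/444))/3 = 19*(716 - 1145/444)/3 = (19/3)*(316759/444) = 6018421/1332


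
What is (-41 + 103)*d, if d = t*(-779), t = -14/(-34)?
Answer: -338086/17 ≈ -19887.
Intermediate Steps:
t = 7/17 (t = -14*(-1/34) = 7/17 ≈ 0.41176)
d = -5453/17 (d = (7/17)*(-779) = -5453/17 ≈ -320.76)
(-41 + 103)*d = (-41 + 103)*(-5453/17) = 62*(-5453/17) = -338086/17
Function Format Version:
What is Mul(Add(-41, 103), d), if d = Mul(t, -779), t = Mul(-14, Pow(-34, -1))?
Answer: Rational(-338086, 17) ≈ -19887.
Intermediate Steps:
t = Rational(7, 17) (t = Mul(-14, Rational(-1, 34)) = Rational(7, 17) ≈ 0.41176)
d = Rational(-5453, 17) (d = Mul(Rational(7, 17), -779) = Rational(-5453, 17) ≈ -320.76)
Mul(Add(-41, 103), d) = Mul(Add(-41, 103), Rational(-5453, 17)) = Mul(62, Rational(-5453, 17)) = Rational(-338086, 17)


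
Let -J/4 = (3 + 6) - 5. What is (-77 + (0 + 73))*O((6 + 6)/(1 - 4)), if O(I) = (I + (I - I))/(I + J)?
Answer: -⅘ ≈ -0.80000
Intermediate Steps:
J = -16 (J = -4*((3 + 6) - 5) = -4*(9 - 5) = -4*4 = -16)
O(I) = I/(-16 + I) (O(I) = (I + (I - I))/(I - 16) = (I + 0)/(-16 + I) = I/(-16 + I))
(-77 + (0 + 73))*O((6 + 6)/(1 - 4)) = (-77 + (0 + 73))*(((6 + 6)/(1 - 4))/(-16 + (6 + 6)/(1 - 4))) = (-77 + 73)*((12/(-3))/(-16 + 12/(-3))) = -4*12*(-⅓)/(-16 + 12*(-⅓)) = -(-16)/(-16 - 4) = -(-16)/(-20) = -(-16)*(-1)/20 = -4*⅕ = -⅘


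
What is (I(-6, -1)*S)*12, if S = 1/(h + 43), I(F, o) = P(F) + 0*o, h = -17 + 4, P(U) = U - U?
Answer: 0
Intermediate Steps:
P(U) = 0
h = -13
I(F, o) = 0 (I(F, o) = 0 + 0*o = 0 + 0 = 0)
S = 1/30 (S = 1/(-13 + 43) = 1/30 ≈ 0.033333)
(I(-6, -1)*S)*12 = (0*(1/30))*12 = 0*12 = 0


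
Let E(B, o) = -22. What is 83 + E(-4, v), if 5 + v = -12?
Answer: 61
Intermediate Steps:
v = -17 (v = -5 - 12 = -17)
83 + E(-4, v) = 83 - 22 = 61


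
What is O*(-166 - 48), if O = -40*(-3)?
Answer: -25680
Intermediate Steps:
O = 120
O*(-166 - 48) = 120*(-166 - 48) = 120*(-214) = -25680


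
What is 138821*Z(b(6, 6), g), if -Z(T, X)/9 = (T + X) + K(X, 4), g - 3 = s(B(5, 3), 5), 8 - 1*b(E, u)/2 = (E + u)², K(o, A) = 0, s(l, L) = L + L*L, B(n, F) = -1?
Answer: 298603971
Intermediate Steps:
s(l, L) = L + L²
b(E, u) = 16 - 2*(E + u)²
g = 33 (g = 3 + 5*(1 + 5) = 3 + 5*6 = 3 + 30 = 33)
Z(T, X) = -9*T - 9*X (Z(T, X) = -9*((T + X) + 0) = -9*(T + X) = -9*T - 9*X)
138821*Z(b(6, 6), g) = 138821*(-9*(16 - 2*(6 + 6)²) - 9*33) = 138821*(-9*(16 - 2*12²) - 297) = 138821*(-9*(16 - 2*144) - 297) = 138821*(-9*(16 - 288) - 297) = 138821*(-9*(-272) - 297) = 138821*(2448 - 297) = 138821*2151 = 298603971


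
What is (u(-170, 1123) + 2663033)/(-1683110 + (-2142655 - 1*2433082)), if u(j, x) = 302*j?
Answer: -373099/894121 ≈ -0.41728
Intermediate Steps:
(u(-170, 1123) + 2663033)/(-1683110 + (-2142655 - 1*2433082)) = (302*(-170) + 2663033)/(-1683110 + (-2142655 - 1*2433082)) = (-51340 + 2663033)/(-1683110 + (-2142655 - 2433082)) = 2611693/(-1683110 - 4575737) = 2611693/(-6258847) = 2611693*(-1/6258847) = -373099/894121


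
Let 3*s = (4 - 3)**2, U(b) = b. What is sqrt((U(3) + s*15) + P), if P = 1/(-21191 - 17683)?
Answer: sqrt(12089464134)/38874 ≈ 2.8284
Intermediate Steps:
s = 1/3 (s = (4 - 3)**2/3 = (1/3)*1**2 = (1/3)*1 = 1/3 ≈ 0.33333)
P = -1/38874 (P = 1/(-38874) = -1/38874 ≈ -2.5724e-5)
sqrt((U(3) + s*15) + P) = sqrt((3 + (1/3)*15) - 1/38874) = sqrt((3 + 5) - 1/38874) = sqrt(8 - 1/38874) = sqrt(310991/38874) = sqrt(12089464134)/38874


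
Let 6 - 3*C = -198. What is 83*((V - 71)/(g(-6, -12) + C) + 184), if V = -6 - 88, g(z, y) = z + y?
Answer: 149981/10 ≈ 14998.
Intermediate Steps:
g(z, y) = y + z
V = -94
C = 68 (C = 2 - 1/3*(-198) = 2 + 66 = 68)
83*((V - 71)/(g(-6, -12) + C) + 184) = 83*((-94 - 71)/((-12 - 6) + 68) + 184) = 83*(-165/(-18 + 68) + 184) = 83*(-165/50 + 184) = 83*(-165*1/50 + 184) = 83*(-33/10 + 184) = 83*(1807/10) = 149981/10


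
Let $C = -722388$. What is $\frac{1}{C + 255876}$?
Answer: $- \frac{1}{466512} \approx -2.1436 \cdot 10^{-6}$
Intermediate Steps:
$\frac{1}{C + 255876} = \frac{1}{-722388 + 255876} = \frac{1}{-466512} = - \frac{1}{466512}$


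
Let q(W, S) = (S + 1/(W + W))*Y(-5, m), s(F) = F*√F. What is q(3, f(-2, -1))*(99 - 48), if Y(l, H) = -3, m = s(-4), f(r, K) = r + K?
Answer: 867/2 ≈ 433.50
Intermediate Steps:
f(r, K) = K + r
s(F) = F^(3/2)
m = -8*I (m = (-4)^(3/2) = -8*I ≈ -8.0*I)
q(W, S) = -3*S - 3/(2*W) (q(W, S) = (S + 1/(W + W))*(-3) = (S + 1/(2*W))*(-3) = -3*S - 3/(2*W))
q(3, f(-2, -1))*(99 - 48) = (-3*(-1 - 2) - 3/2/3)*(99 - 48) = (-3*(-3) - 3/2*⅓)*51 = (9 - ½)*51 = (17/2)*51 = 867/2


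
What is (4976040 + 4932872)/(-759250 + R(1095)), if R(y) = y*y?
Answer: 9908912/439775 ≈ 22.532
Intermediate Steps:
R(y) = y²
(4976040 + 4932872)/(-759250 + R(1095)) = (4976040 + 4932872)/(-759250 + 1095²) = 9908912/(-759250 + 1199025) = 9908912/439775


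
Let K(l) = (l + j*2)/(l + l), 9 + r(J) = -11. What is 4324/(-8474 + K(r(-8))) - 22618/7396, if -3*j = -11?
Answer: -156026563/43724206 ≈ -3.5684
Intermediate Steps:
j = 11/3 (j = -⅓*(-11) = 11/3 ≈ 3.6667)
r(J) = -20 (r(J) = -9 - 11 = -20)
K(l) = (22/3 + l)/(2*l) (K(l) = (l + (11/3)*2)/(l + l) = (l + 22/3)/((2*l)) = (22/3 + l)*(1/(2*l)) = (22/3 + l)/(2*l))
4324/(-8474 + K(r(-8))) - 22618/7396 = 4324/(-8474 + (⅙)*(22 + 3*(-20))/(-20)) - 22618/7396 = 4324/(-8474 + (⅙)*(-1/20)*(22 - 60)) - 22618*1/7396 = 4324/(-8474 + (⅙)*(-1/20)*(-38)) - 263/86 = 4324/(-8474 + 19/60) - 263/86 = 4324/(-508421/60) - 263/86 = 4324*(-60/508421) - 263/86 = -259440/508421 - 263/86 = -156026563/43724206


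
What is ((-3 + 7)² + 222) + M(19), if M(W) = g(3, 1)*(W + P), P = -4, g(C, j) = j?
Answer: 253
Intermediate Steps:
M(W) = -4 + W (M(W) = 1*(W - 4) = 1*(-4 + W) = -4 + W)
((-3 + 7)² + 222) + M(19) = ((-3 + 7)² + 222) + (-4 + 19) = (4² + 222) + 15 = (16 + 222) + 15 = 238 + 15 = 253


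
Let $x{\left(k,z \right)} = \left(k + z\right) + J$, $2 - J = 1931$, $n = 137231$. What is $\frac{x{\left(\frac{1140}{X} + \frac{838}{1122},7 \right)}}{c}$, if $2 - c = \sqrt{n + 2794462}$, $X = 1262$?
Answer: $\frac{1359573086}{1037791520799} + \frac{679786543 \sqrt{2931693}}{1037791520799} \approx 1.1229$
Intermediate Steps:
$c = 2 - \sqrt{2931693}$ ($c = 2 - \sqrt{137231 + 2794462} = 2 - \sqrt{2931693} \approx -1710.2$)
$J = -1929$ ($J = 2 - 1931 = -1929$)
$x{\left(k,z \right)} = -1929 + k + z$ ($x{\left(k,z \right)} = \left(k + z\right) - 1929 = -1929 + k + z$)
$\frac{x{\left(\frac{1140}{X} + \frac{838}{1122},7 \right)}}{c} = \frac{-1929 + \left(\frac{1140}{1262} + \frac{838}{1122}\right) + 7}{2 - \sqrt{2931693}} = \frac{-1929 + \left(1140 \cdot \frac{1}{1262} + 838 \cdot \frac{1}{1122}\right) + 7}{2 - \sqrt{2931693}} = \frac{-1929 + \left(\frac{570}{631} + \frac{419}{561}\right) + 7}{2 - \sqrt{2931693}} = \frac{-1929 + \frac{584159}{353991} + 7}{2 - \sqrt{2931693}} = - \frac{679786543}{353991 \left(2 - \sqrt{2931693}\right)}$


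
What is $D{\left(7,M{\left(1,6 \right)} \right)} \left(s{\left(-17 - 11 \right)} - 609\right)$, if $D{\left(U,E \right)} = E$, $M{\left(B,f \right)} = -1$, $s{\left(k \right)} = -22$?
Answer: $631$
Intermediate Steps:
$D{\left(7,M{\left(1,6 \right)} \right)} \left(s{\left(-17 - 11 \right)} - 609\right) = - (-22 - 609) = \left(-1\right) \left(-631\right) = 631$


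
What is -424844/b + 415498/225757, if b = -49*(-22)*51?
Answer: -745594468/126649677 ≈ -5.8871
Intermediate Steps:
b = 54978 (b = 1078*51 = 54978)
-424844/b + 415498/225757 = -424844/54978 + 415498/225757 = -424844*1/54978 + 415498*(1/225757) = -30346/3927 + 415498/225757 = -745594468/126649677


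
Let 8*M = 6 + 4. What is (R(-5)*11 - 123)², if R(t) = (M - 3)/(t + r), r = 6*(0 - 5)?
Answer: 5997601/400 ≈ 14994.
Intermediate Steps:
r = -30 (r = 6*(-5) = -30)
M = 5/4 (M = (6 + 4)/8 = (⅛)*10 = 5/4 ≈ 1.2500)
R(t) = -7/(4*(-30 + t)) (R(t) = (5/4 - 3)/(t - 30) = -7/(4*(-30 + t)))
(R(-5)*11 - 123)² = (-7/(-120 + 4*(-5))*11 - 123)² = (-7/(-120 - 20)*11 - 123)² = (-7/(-140)*11 - 123)² = (-7*(-1/140)*11 - 123)² = ((1/20)*11 - 123)² = (11/20 - 123)² = (-2449/20)² = 5997601/400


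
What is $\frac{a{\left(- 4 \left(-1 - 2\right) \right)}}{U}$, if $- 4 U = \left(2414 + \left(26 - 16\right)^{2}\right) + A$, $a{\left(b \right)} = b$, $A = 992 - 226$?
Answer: $- \frac{3}{205} \approx -0.014634$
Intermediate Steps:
$A = 766$ ($A = 992 - 226 = 766$)
$U = -820$ ($U = - \frac{\left(2414 + \left(26 - 16\right)^{2}\right) + 766}{4} = - \frac{\left(2414 + 10^{2}\right) + 766}{4} = - \frac{\left(2414 + 100\right) + 766}{4} = - \frac{2514 + 766}{4} = \left(- \frac{1}{4}\right) 3280 = -820$)
$\frac{a{\left(- 4 \left(-1 - 2\right) \right)}}{U} = \frac{\left(-4\right) \left(-1 - 2\right)}{-820} = \left(-4\right) \left(-3\right) \left(- \frac{1}{820}\right) = 12 \left(- \frac{1}{820}\right) = - \frac{3}{205}$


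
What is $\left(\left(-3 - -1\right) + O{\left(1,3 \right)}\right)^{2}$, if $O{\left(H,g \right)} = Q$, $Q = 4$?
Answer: $4$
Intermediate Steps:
$O{\left(H,g \right)} = 4$
$\left(\left(-3 - -1\right) + O{\left(1,3 \right)}\right)^{2} = \left(\left(-3 - -1\right) + 4\right)^{2} = \left(\left(-3 + 1\right) + 4\right)^{2} = \left(-2 + 4\right)^{2} = 2^{2} = 4$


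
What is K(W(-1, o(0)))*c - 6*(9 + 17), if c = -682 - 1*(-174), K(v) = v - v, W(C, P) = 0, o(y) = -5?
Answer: -156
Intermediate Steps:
K(v) = 0
c = -508 (c = -682 + 174 = -508)
K(W(-1, o(0)))*c - 6*(9 + 17) = 0*(-508) - 6*(9 + 17) = 0 - 6*26 = 0 - 156 = -156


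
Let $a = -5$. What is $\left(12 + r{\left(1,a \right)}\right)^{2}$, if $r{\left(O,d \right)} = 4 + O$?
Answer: $289$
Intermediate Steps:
$\left(12 + r{\left(1,a \right)}\right)^{2} = \left(12 + \left(4 + 1\right)\right)^{2} = \left(12 + 5\right)^{2} = 17^{2} = 289$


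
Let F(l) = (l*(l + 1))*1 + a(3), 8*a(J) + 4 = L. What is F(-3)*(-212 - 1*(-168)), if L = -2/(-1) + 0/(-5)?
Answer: -253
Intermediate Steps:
L = 2 (L = -2*(-1) + 0*(-1/5) = 2 + 0 = 2)
a(J) = -1/4 (a(J) = -1/2 + (1/8)*2 = -1/2 + 1/4 = -1/4)
F(l) = -1/4 + l*(1 + l) (F(l) = (l*(l + 1))*1 - 1/4 = (l*(1 + l))*1 - 1/4 = l*(1 + l) - 1/4 = -1/4 + l*(1 + l))
F(-3)*(-212 - 1*(-168)) = (-1/4 - 3 + (-3)**2)*(-212 - 1*(-168)) = (-1/4 - 3 + 9)*(-212 + 168) = (23/4)*(-44) = -253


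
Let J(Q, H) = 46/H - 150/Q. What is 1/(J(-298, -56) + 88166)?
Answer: 4172/367827225 ≈ 1.1342e-5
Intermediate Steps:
J(Q, H) = -150/Q + 46/H
1/(J(-298, -56) + 88166) = 1/((-150/(-298) + 46/(-56)) + 88166) = 1/((-150*(-1/298) + 46*(-1/56)) + 88166) = 1/((75/149 - 23/28) + 88166) = 1/(-1327/4172 + 88166) = 1/(367827225/4172) = 4172/367827225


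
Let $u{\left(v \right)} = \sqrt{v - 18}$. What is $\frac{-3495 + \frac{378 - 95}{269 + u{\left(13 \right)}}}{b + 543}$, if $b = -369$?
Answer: $\frac{- 3495 \sqrt{5} + 939872 i}{174 \left(\sqrt{5} - 269 i\right)} \approx -20.08 - 5.0256 \cdot 10^{-5} i$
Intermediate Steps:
$u{\left(v \right)} = \sqrt{-18 + v}$
$\frac{-3495 + \frac{378 - 95}{269 + u{\left(13 \right)}}}{b + 543} = \frac{-3495 + \frac{378 - 95}{269 + \sqrt{-18 + 13}}}{-369 + 543} = \frac{-3495 + \frac{283}{269 + \sqrt{-5}}}{174} = \left(-3495 + \frac{283}{269 + i \sqrt{5}}\right) \frac{1}{174} = - \frac{1165}{58} + \frac{283}{174 \left(269 + i \sqrt{5}\right)}$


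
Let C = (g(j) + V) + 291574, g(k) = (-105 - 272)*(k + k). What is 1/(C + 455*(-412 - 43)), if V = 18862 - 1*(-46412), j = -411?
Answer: 1/459717 ≈ 2.1752e-6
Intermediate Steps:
g(k) = -754*k
V = 65274 (V = 18862 + 46412 = 65274)
C = 666742 (C = (-754*(-411) + 65274) + 291574 = (309894 + 65274) + 291574 = 375168 + 291574 = 666742)
1/(C + 455*(-412 - 43)) = 1/(666742 + 455*(-412 - 43)) = 1/(666742 + 455*(-455)) = 1/(666742 - 207025) = 1/459717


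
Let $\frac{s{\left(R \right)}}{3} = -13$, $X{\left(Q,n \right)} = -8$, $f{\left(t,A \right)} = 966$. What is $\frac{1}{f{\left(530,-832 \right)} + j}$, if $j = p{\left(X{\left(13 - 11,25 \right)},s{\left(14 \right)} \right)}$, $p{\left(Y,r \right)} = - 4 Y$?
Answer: $\frac{1}{998} \approx 0.001002$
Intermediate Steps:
$s{\left(R \right)} = -39$ ($s{\left(R \right)} = 3 \left(-13\right) = -39$)
$j = 32$ ($j = \left(-4\right) \left(-8\right) = 32$)
$\frac{1}{f{\left(530,-832 \right)} + j} = \frac{1}{966 + 32} = \frac{1}{998}$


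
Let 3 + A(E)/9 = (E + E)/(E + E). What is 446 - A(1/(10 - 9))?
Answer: 464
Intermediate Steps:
A(E) = -18 (A(E) = -27 + 9*((E + E)/(E + E)) = -27 + 9*((2*E)/((2*E))) = -27 + 9*((2*E)*(1/(2*E))) = -27 + 9*1 = -27 + 9 = -18)
446 - A(1/(10 - 9)) = 446 - 1*(-18) = 446 + 18 = 464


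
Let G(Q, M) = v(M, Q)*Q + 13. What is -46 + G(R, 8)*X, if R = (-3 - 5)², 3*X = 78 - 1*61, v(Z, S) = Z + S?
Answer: 78419/3 ≈ 26140.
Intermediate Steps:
v(Z, S) = S + Z
X = 17/3 (X = (78 - 1*61)/3 = (78 - 61)/3 = (⅓)*17 = 17/3 ≈ 5.6667)
R = 64 (R = (-8)² = 64)
G(Q, M) = 13 + Q*(M + Q) (G(Q, M) = (Q + M)*Q + 13 = (M + Q)*Q + 13 = Q*(M + Q) + 13 = 13 + Q*(M + Q))
-46 + G(R, 8)*X = -46 + (13 + 64*(8 + 64))*(17/3) = -46 + (13 + 64*72)*(17/3) = -46 + (13 + 4608)*(17/3) = -46 + 4621*(17/3) = -46 + 78557/3 = 78419/3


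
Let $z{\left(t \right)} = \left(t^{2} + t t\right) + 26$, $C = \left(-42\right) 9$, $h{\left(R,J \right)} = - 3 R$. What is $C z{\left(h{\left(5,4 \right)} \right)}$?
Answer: $-179928$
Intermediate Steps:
$C = -378$
$z{\left(t \right)} = 26 + 2 t^{2}$ ($z{\left(t \right)} = \left(t^{2} + t^{2}\right) + 26 = 2 t^{2} + 26 = 26 + 2 t^{2}$)
$C z{\left(h{\left(5,4 \right)} \right)} = - 378 \left(26 + 2 \left(\left(-3\right) 5\right)^{2}\right) = - 378 \left(26 + 2 \left(-15\right)^{2}\right) = - 378 \left(26 + 2 \cdot 225\right) = - 378 \left(26 + 450\right) = \left(-378\right) 476 = -179928$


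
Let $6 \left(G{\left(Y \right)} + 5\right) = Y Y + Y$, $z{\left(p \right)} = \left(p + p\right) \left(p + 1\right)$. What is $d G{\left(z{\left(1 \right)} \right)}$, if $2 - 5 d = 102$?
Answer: $\frac{100}{3} \approx 33.333$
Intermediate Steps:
$z{\left(p \right)} = 2 p \left(1 + p\right)$
$G{\left(Y \right)} = -5 + \frac{Y}{6} + \frac{Y^{2}}{6}$ ($G{\left(Y \right)} = -5 + \frac{Y Y + Y}{6} = -5 + \frac{Y^{2} + Y}{6} = -5 + \frac{Y + Y^{2}}{6} = -5 + \left(\frac{Y}{6} + \frac{Y^{2}}{6}\right) = -5 + \frac{Y}{6} + \frac{Y^{2}}{6}$)
$d = -20$ ($d = \frac{2}{5} - \frac{102}{5} = -20$)
$d G{\left(z{\left(1 \right)} \right)} = - 20 \left(-5 + \frac{2 \cdot 1 \left(1 + 1\right)}{6} + \frac{\left(2 \cdot 1 \left(1 + 1\right)\right)^{2}}{6}\right) = - 20 \left(-5 + \frac{2 \cdot 1 \cdot 2}{6} + \frac{\left(2 \cdot 1 \cdot 2\right)^{2}}{6}\right) = - 20 \left(-5 + \frac{1}{6} \cdot 4 + \frac{4^{2}}{6}\right) = - 20 \left(-5 + \frac{2}{3} + \frac{1}{6} \cdot 16\right) = - 20 \left(-5 + \frac{2}{3} + \frac{8}{3}\right) = \left(-20\right) \left(- \frac{5}{3}\right) = \frac{100}{3}$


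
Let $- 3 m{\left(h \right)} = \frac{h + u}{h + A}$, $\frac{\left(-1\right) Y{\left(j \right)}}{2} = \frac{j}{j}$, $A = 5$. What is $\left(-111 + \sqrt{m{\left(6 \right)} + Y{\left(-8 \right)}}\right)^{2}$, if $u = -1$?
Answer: $\frac{\left(3663 - i \sqrt{2343}\right)^{2}}{1089} \approx 12319.0 - 325.63 i$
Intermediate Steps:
$Y{\left(j \right)} = -2$ ($Y{\left(j \right)} = - 2 \frac{j}{j} = \left(-2\right) 1 = -2$)
$m{\left(h \right)} = - \frac{-1 + h}{3 \left(5 + h\right)}$ ($m{\left(h \right)} = - \frac{\left(h - 1\right) \frac{1}{h + 5}}{3} = - \frac{\left(-1 + h\right) \frac{1}{5 + h}}{3} = - \frac{\frac{1}{5 + h} \left(-1 + h\right)}{3} = - \frac{-1 + h}{3 \left(5 + h\right)}$)
$\left(-111 + \sqrt{m{\left(6 \right)} + Y{\left(-8 \right)}}\right)^{2} = \left(-111 + \sqrt{\frac{1 - 6}{3 \left(5 + 6\right)} - 2}\right)^{2} = \left(-111 + \sqrt{\frac{1 - 6}{3 \cdot 11} - 2}\right)^{2} = \left(-111 + \sqrt{\frac{1}{3} \cdot \frac{1}{11} \left(-5\right) - 2}\right)^{2} = \left(-111 + \sqrt{- \frac{5}{33} - 2}\right)^{2} = \left(-111 + \sqrt{- \frac{71}{33}}\right)^{2} = \left(-111 + \frac{i \sqrt{2343}}{33}\right)^{2}$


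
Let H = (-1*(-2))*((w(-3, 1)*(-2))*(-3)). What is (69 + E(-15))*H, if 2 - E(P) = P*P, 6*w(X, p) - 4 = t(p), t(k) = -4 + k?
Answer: -308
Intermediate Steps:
w(X, p) = p/6 (w(X, p) = ⅔ + (-4 + p)/6 = ⅔ + (-⅔ + p/6) = p/6)
E(P) = 2 - P² (E(P) = 2 - P*P = 2 - P²)
H = 2 (H = (-1*(-2))*((((⅙)*1)*(-2))*(-3)) = 2*(((⅙)*(-2))*(-3)) = 2*(-⅓*(-3)) = 2*1 = 2)
(69 + E(-15))*H = (69 + (2 - 1*(-15)²))*2 = (69 + (2 - 1*225))*2 = (69 + (2 - 225))*2 = (69 - 223)*2 = -154*2 = -308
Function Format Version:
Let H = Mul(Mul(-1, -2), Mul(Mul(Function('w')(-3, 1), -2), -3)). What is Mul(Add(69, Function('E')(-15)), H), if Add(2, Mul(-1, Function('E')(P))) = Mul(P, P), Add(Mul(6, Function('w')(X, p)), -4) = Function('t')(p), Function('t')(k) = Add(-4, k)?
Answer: -308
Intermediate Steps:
Function('w')(X, p) = Mul(Rational(1, 6), p) (Function('w')(X, p) = Add(Rational(2, 3), Mul(Rational(1, 6), Add(-4, p))) = Add(Rational(2, 3), Add(Rational(-2, 3), Mul(Rational(1, 6), p))) = Mul(Rational(1, 6), p))
Function('E')(P) = Add(2, Mul(-1, Pow(P, 2))) (Function('E')(P) = Add(2, Mul(-1, Mul(P, P))) = Add(2, Mul(-1, Pow(P, 2))))
H = 2 (H = Mul(Mul(-1, -2), Mul(Mul(Mul(Rational(1, 6), 1), -2), -3)) = Mul(2, Mul(Mul(Rational(1, 6), -2), -3)) = Mul(2, Mul(Rational(-1, 3), -3)) = Mul(2, 1) = 2)
Mul(Add(69, Function('E')(-15)), H) = Mul(Add(69, Add(2, Mul(-1, Pow(-15, 2)))), 2) = Mul(Add(69, Add(2, Mul(-1, 225))), 2) = Mul(Add(69, Add(2, -225)), 2) = Mul(Add(69, -223), 2) = Mul(-154, 2) = -308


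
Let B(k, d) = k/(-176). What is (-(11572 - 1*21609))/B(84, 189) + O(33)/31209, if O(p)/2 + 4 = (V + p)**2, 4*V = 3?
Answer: -36753921545/1747704 ≈ -21030.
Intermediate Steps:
V = 3/4 (V = (1/4)*3 = 3/4 ≈ 0.75000)
B(k, d) = -k/176 (B(k, d) = k*(-1/176) = -k/176)
O(p) = -8 + 2*(3/4 + p)**2
(-(11572 - 1*21609))/B(84, 189) + O(33)/31209 = (-(11572 - 1*21609))/((-1/176*84)) + (-8 + (3 + 4*33)**2/8)/31209 = (-(11572 - 21609))/(-21/44) + (-8 + (3 + 132)**2/8)*(1/31209) = -1*(-10037)*(-44/21) + (-8 + (1/8)*135**2)*(1/31209) = 10037*(-44/21) + (-8 + (1/8)*18225)*(1/31209) = -441628/21 + (-8 + 18225/8)*(1/31209) = -441628/21 + (18161/8)*(1/31209) = -441628/21 + 18161/249672 = -36753921545/1747704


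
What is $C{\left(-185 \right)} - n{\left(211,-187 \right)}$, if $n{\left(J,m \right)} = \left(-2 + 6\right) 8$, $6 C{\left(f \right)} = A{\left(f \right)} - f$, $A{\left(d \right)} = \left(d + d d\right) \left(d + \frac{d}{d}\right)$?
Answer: $- \frac{2087789}{2} \approx -1.0439 \cdot 10^{6}$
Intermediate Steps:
$A{\left(d \right)} = \left(1 + d\right) \left(d + d^{2}\right)$ ($A{\left(d \right)} = \left(d + d^{2}\right) \left(d + 1\right) = \left(d + d^{2}\right) \left(1 + d\right) = \left(1 + d\right) \left(d + d^{2}\right)$)
$C{\left(f \right)} = - \frac{f}{6} + \frac{f \left(1 + f\right)^{2}}{6}$ ($C{\left(f \right)} = \frac{f \left(1 + f\right)^{2} - f}{6} = \frac{- f + f \left(1 + f\right)^{2}}{6} = - \frac{f}{6} + \frac{f \left(1 + f\right)^{2}}{6}$)
$n{\left(J,m \right)} = 32$ ($n{\left(J,m \right)} = 4 \cdot 8 = 32$)
$C{\left(-185 \right)} - n{\left(211,-187 \right)} = \frac{\left(-185\right)^{2} \left(2 - 185\right)}{6} - 32 = \frac{1}{6} \cdot 34225 \left(-183\right) - 32 = - \frac{2087725}{2} - 32 = - \frac{2087789}{2}$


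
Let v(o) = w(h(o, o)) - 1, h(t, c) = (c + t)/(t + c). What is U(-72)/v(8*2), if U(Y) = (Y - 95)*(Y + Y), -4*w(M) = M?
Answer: -96192/5 ≈ -19238.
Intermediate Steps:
h(t, c) = 1 (h(t, c) = (c + t)/(c + t) = 1)
w(M) = -M/4
v(o) = -5/4 (v(o) = -¼*1 - 1 = -¼ - 1 = -5/4)
U(Y) = 2*Y*(-95 + Y) (U(Y) = (-95 + Y)*(2*Y) = 2*Y*(-95 + Y))
U(-72)/v(8*2) = (2*(-72)*(-95 - 72))/(-5/4) = (2*(-72)*(-167))*(-⅘) = 24048*(-⅘) = -96192/5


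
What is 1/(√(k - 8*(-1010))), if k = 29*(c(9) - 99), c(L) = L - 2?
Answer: √1353/2706 ≈ 0.013593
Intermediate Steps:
c(L) = -2 + L
k = -2668 (k = 29*((-2 + 9) - 99) = 29*(7 - 99) = 29*(-92) = -2668)
1/(√(k - 8*(-1010))) = 1/(√(-2668 - 8*(-1010))) = 1/(√(-2668 + 8080)) = 1/(√5412) = 1/(2*√1353) = √1353/2706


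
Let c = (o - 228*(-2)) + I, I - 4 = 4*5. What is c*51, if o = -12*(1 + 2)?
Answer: 22644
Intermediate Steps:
o = -36 (o = -12*3 = -36)
I = 24 (I = 4 + 4*5 = 4 + 20 = 24)
c = 444 (c = (-36 - 228*(-2)) + 24 = (-36 + 456) + 24 = 420 + 24 = 444)
c*51 = 444*51 = 22644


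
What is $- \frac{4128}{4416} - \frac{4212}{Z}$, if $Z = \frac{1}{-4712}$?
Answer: $\frac{912959381}{46} \approx 1.9847 \cdot 10^{7}$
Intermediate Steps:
$Z = - \frac{1}{4712} \approx -0.00021222$
$- \frac{4128}{4416} - \frac{4212}{Z} = - \frac{4128}{4416} - \frac{4212}{- \frac{1}{4712}} = \left(-4128\right) \frac{1}{4416} - -19846944 = - \frac{43}{46} + 19846944 = \frac{912959381}{46}$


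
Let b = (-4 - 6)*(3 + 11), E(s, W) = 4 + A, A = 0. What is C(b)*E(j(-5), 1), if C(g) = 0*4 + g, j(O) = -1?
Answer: -560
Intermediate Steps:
E(s, W) = 4 (E(s, W) = 4 + 0 = 4)
b = -140 (b = -10*14 = -140)
C(g) = g (C(g) = 0 + g = g)
C(b)*E(j(-5), 1) = -140*4 = -560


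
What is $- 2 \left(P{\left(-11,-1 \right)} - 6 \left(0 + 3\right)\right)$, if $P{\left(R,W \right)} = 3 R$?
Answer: $102$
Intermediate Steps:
$- 2 \left(P{\left(-11,-1 \right)} - 6 \left(0 + 3\right)\right) = - 2 \left(3 \left(-11\right) - 6 \left(0 + 3\right)\right) = - 2 \left(-33 - 18\right) = \left(-2\right) \left(-51\right) = 102$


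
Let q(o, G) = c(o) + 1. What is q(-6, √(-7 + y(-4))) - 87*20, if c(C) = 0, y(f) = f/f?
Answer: -1739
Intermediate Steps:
y(f) = 1
q(o, G) = 1 (q(o, G) = 0 + 1 = 1)
q(-6, √(-7 + y(-4))) - 87*20 = 1 - 87*20 = 1 - 1740 = -1739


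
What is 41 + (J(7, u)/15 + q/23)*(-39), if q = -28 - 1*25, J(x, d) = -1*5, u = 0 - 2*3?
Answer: 3309/23 ≈ 143.87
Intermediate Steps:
u = -6 (u = 0 - 6 = -6)
J(x, d) = -5
q = -53 (q = -28 - 25 = -53)
41 + (J(7, u)/15 + q/23)*(-39) = 41 + (-5/15 - 53/23)*(-39) = 41 + (-5*1/15 - 53*1/23)*(-39) = 41 + (-1/3 - 53/23)*(-39) = 41 - 182/69*(-39) = 41 + 2366/23 = 3309/23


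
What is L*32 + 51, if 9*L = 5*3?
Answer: 313/3 ≈ 104.33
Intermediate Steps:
L = 5/3 (L = (5*3)/9 = (⅑)*15 = 5/3 ≈ 1.6667)
L*32 + 51 = (5/3)*32 + 51 = 160/3 + 51 = 313/3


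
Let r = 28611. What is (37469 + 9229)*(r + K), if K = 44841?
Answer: 3430061496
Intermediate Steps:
(37469 + 9229)*(r + K) = (37469 + 9229)*(28611 + 44841) = 46698*73452 = 3430061496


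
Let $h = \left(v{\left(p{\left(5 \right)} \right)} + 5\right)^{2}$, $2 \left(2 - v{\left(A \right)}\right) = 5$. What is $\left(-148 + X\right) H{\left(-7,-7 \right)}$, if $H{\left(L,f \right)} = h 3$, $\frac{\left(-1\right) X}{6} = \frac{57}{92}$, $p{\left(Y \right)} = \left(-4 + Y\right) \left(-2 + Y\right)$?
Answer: $- \frac{1695897}{184} \approx -9216.8$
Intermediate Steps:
$v{\left(A \right)} = - \frac{1}{2}$ ($v{\left(A \right)} = 2 - \frac{5}{2} = - \frac{1}{2}$)
$h = \frac{81}{4}$ ($h = \left(- \frac{1}{2} + 5\right)^{2} = \left(\frac{9}{2}\right)^{2} = \frac{81}{4} \approx 20.25$)
$X = - \frac{171}{46}$ ($X = - 6 \cdot \frac{57}{92} = - 6 \cdot 57 \cdot \frac{1}{92} = \left(-6\right) \frac{57}{92} = - \frac{171}{46} \approx -3.7174$)
$H{\left(L,f \right)} = \frac{243}{4}$ ($H{\left(L,f \right)} = \frac{81}{4} \cdot 3 = \frac{243}{4}$)
$\left(-148 + X\right) H{\left(-7,-7 \right)} = \left(-148 - \frac{171}{46}\right) \frac{243}{4} = \left(- \frac{6979}{46}\right) \frac{243}{4} = - \frac{1695897}{184}$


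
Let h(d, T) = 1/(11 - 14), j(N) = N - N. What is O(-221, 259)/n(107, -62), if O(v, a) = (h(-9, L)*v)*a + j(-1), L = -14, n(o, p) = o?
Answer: 57239/321 ≈ 178.31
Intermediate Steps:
j(N) = 0
h(d, T) = -⅓ (h(d, T) = 1/(-3) = -⅓)
O(v, a) = -a*v/3 (O(v, a) = (-v/3)*a + 0 = -a*v/3 + 0 = -a*v/3)
O(-221, 259)/n(107, -62) = -⅓*259*(-221)/107 = (57239/3)*(1/107) = 57239/321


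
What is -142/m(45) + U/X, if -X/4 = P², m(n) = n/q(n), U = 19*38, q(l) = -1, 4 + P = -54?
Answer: 939131/302760 ≈ 3.1019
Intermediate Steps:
P = -58 (P = -4 - 54 = -58)
U = 722
m(n) = -n (m(n) = n/(-1) = n*(-1) = -n)
X = -13456 (X = -4*(-58)² = -4*3364 = -13456)
-142/m(45) + U/X = -142/((-1*45)) + 722/(-13456) = -142/(-45) + 722*(-1/13456) = -142*(-1/45) - 361/6728 = 142/45 - 361/6728 = 939131/302760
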